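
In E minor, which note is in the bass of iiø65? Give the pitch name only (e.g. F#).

A

iiø in E minor has root F#; the chord is F#-A-C-E.
The figure 65 means first inversion — the third is in the bass.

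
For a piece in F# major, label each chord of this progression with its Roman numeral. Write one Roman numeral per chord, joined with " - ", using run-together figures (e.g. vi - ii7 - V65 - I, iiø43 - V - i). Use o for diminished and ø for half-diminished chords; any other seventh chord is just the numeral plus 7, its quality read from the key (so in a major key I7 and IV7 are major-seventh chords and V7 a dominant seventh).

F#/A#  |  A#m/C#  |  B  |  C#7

F#/A#: root F# is the tonic; major triad there is I6.
A#m/C#: minor triad on A# = scale degree 3 → iii6.
B has root B, degree 4 in F# major, so IV.
C#7: root C# is the dominant; dominant seventh chord there is V7.

I6 - iii6 - IV - V7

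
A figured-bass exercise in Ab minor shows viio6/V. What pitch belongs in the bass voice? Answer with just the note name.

F

The applied chord viio6/V is rooted on D: D-F-Ab.
The figure 6 means first inversion — the third is in the bass.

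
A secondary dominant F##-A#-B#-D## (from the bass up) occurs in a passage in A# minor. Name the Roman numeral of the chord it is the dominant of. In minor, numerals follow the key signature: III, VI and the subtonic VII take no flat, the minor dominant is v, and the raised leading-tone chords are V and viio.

The chord is a dominant seventh chord on B#.
A dominant resolves down a perfect fifth: B# → E#. In A# minor, E# is scale degree 5, i.e. V.

V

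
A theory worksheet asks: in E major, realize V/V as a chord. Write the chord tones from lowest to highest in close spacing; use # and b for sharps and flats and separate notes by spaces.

The slash means an applied dominant: we want the dominant of V. In E major, V is B major, and its dominant is built on F#.
Building a major triad on F# gives F#-A#-C#.

F# A# C#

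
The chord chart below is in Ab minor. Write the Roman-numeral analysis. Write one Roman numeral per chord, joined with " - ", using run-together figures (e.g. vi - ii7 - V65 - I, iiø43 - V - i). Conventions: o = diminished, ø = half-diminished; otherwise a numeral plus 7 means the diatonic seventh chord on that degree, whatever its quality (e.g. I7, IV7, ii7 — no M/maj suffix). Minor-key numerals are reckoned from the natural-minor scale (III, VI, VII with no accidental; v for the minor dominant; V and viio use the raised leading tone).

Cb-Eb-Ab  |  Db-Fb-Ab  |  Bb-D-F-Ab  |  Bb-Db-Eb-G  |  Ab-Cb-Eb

Cb-Eb-Ab has root Ab, degree 1 in Ab minor, so i6.
Db-Fb-Ab: root Db is the subdominant; minor triad there is iv.
Bb-D-F-Ab is the secondary dominant of V (dominant seventh chord on Bb): V7/V.
Bb-Db-Eb-G: dominant seventh chord on Eb = scale degree 5 → V43.
Ab-Cb-Eb has root Ab, degree 1 in Ab minor, so i.

i6 - iv - V7/V - V43 - i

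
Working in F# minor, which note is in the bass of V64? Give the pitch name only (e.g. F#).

V in F# minor has root C#; the chord is C#-E#-G#.
The figure 64 means second inversion — the fifth is in the bass.

G#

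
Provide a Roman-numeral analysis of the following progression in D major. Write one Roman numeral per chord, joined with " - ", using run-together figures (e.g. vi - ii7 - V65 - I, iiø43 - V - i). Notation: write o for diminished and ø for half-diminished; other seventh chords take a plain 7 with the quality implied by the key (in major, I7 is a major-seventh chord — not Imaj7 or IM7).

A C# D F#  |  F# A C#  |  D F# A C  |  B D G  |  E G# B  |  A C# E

I43 - iii - V7/IV - IV6 - V/V - V

A-C#-D-F# has root D, degree 1 in D major, so I43.
F#-A-C# has root F#, degree 3 in D major, so iii.
D-F#-A-C: chromatic; D is V of IV, so V7/IV.
B-D-G: root G is the subdominant; major triad there is IV6.
E-G#-B: chromatic; E is V of V, so V/V.
A-C#-E: root A is the dominant; major triad there is V.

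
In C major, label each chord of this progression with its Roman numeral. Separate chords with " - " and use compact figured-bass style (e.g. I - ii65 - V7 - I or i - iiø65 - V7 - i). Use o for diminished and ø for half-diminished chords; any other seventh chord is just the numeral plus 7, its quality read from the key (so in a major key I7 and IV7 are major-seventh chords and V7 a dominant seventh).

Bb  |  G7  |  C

bVII - V7 - I

Bb: Bb with this quality isn't in the key; it's bVII, borrowed from the parallel minor.
G7: root G is the dominant; dominant seventh chord there is V7.
C: root C is the tonic; major triad there is I.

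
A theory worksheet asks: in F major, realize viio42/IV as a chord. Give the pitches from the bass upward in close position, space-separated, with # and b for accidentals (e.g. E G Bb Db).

Gb A C Eb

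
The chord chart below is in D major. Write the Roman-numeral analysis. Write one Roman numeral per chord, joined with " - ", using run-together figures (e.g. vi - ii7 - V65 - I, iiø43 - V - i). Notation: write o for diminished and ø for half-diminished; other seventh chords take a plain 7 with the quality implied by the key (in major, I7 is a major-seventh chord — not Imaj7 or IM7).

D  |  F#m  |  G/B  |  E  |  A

I - iii - IV6 - V/V - V

D has root D, degree 1 in D major, so I.
F#m: minor triad on F# = scale degree 3 → iii.
G/B: major triad on G = scale degree 4 → IV6.
E: a major triad on E, the applied dominant of V → V/V.
A: root A is the dominant; major triad there is V.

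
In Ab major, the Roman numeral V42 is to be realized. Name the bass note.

V in Ab major has root Eb; the chord is Eb-G-Bb-Db.
The figure 42 means third inversion — the seventh is in the bass.

Db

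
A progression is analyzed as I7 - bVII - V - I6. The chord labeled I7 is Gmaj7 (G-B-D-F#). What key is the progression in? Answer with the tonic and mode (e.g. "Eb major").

The chord Gmaj7 is a major seventh chord rooted on G; its label is I7.
If G is scale degree 1 and the mode makes that degree carry a major seventh chord, the tonic is G and the mode is major.

G major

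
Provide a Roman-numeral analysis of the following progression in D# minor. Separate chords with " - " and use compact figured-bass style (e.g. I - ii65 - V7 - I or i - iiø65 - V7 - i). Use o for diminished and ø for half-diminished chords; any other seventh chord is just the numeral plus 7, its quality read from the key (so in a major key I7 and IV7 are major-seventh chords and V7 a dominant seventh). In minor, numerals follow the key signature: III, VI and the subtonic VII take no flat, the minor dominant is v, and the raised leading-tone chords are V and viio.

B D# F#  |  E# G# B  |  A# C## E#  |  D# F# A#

B-D#-F#: root B is the submediant; major triad there is VI.
E#-G#-B: root E# is the supertonic; diminished triad there is iio.
A#-C##-E# has root A#, degree 5 in D# minor, so V.
D#-F#-A# has root D#, degree 1 in D# minor, so i.

VI - iio - V - i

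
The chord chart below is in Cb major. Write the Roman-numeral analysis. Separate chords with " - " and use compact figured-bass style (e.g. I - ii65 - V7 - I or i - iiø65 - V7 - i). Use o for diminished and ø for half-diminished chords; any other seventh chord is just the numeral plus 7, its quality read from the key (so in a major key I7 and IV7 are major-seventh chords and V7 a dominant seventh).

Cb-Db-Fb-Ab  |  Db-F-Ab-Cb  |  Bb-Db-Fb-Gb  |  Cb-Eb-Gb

Cb-Db-Fb-Ab has root Db, degree 2 in Cb major, so ii42.
Db-F-Ab-Cb is the secondary dominant of V (dominant seventh chord on Db): V7/V.
Bb-Db-Fb-Gb has root Gb, degree 5 in Cb major, so V65.
Cb-Eb-Gb: major triad on Cb = scale degree 1 → I.

ii42 - V7/V - V65 - I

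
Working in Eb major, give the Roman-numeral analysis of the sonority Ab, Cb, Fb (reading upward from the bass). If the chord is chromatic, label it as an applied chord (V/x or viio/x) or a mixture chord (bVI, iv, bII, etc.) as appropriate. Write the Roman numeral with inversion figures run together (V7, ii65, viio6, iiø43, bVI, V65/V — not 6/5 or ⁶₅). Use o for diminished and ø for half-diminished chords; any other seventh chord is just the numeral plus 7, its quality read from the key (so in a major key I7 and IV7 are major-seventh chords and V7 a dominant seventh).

Stacked in thirds the chord is Fb-Ab-Cb: a major triad on Fb.
Fb is the lowered second degree of Eb major (diatonic 2 would be F). This is the Neapolitan sixth — a major triad on the lowered second degree, here in its customary first inversion.
With Ab in the bass the chord is in first inversion, so the figured bass is 6.

bII6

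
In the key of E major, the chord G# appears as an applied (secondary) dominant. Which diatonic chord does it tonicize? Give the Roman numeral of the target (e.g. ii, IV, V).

vi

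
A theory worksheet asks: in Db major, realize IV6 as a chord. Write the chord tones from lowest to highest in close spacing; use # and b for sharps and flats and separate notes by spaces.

Bb Db Gb

The numeral's case and figure indicate a major triad. In Db major its root, scale degree 4, is Gb.
Stacking thirds from Gb gives Gb-Bb-Db.
With the 6 figure the chord is in first inversion; from the bass Bb upward in close position it reads Bb-Db-Gb.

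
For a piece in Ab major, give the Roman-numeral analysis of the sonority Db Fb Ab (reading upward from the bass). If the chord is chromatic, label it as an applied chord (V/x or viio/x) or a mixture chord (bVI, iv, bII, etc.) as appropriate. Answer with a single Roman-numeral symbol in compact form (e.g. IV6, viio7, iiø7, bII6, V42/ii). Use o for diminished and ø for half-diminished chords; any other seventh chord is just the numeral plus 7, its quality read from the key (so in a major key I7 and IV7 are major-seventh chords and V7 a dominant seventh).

iv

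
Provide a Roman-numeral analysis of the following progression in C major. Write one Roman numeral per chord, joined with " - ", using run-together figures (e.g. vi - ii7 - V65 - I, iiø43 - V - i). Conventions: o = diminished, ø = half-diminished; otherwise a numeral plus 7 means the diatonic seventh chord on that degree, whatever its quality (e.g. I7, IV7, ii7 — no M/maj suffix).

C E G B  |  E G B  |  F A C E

I7 - iii - IV7

C-E-G-B has root C, degree 1 in C major, so I7.
E-G-B has root E, degree 3 in C major, so iii.
F-A-C-E: root F is the subdominant; major seventh chord there is IV7.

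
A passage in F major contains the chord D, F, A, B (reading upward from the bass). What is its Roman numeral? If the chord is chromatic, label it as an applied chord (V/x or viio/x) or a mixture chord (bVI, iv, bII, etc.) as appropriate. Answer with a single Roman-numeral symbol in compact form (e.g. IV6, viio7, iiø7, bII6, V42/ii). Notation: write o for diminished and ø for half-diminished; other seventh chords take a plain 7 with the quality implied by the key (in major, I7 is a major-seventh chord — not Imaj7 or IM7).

Stacked in thirds the chord is B-D-F-A: a half-diminished seventh chord on B.
B sits a half step below C (V in F major); a diminished chord there is the applied leading-tone chord of V.
With D in the bass the chord is in first inversion, so the figured bass is 65.

viiø65/V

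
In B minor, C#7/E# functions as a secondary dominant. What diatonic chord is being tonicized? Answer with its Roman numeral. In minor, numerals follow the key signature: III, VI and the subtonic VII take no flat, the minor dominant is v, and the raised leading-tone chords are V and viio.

V

The chord is a dominant seventh chord on C#.
A dominant resolves down a perfect fifth: C# → F#. In B minor, F# is scale degree 5, i.e. V.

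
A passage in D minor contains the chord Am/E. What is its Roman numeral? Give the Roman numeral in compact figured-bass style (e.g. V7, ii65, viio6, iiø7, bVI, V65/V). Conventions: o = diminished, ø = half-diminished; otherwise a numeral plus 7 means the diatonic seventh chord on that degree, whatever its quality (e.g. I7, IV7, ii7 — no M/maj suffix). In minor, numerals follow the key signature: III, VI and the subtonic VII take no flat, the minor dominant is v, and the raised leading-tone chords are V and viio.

v64

The pitches A-C-E form a minor triad rooted on A.
In D minor, A is the dominant; the diatonic minor triad there is v.
With E in the bass the chord is in second inversion, so the figured bass is 64.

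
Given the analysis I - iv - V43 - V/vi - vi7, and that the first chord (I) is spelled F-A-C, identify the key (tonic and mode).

F major

The chord F is a major triad rooted on F; its label is I.
If F is scale degree 1 and the mode makes that degree carry a major triad, the tonic is F and the mode is major.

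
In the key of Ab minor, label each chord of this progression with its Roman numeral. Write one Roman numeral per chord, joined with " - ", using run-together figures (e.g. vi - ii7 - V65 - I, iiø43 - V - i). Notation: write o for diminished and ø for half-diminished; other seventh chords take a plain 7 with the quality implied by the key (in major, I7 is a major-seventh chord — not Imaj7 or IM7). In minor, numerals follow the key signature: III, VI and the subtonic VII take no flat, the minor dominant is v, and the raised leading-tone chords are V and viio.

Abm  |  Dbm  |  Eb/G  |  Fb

i - iv - V6 - VI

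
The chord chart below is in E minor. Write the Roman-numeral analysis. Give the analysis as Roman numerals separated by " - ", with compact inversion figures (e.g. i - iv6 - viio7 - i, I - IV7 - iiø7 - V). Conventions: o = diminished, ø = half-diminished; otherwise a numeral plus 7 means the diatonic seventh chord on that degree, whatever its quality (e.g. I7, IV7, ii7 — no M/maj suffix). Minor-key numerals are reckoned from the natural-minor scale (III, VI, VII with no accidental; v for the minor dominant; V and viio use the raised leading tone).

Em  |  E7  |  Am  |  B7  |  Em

i - V7/iv - iv - V7 - i

Em has root E, degree 1 in E minor, so i.
E7 is the secondary dominant of iv (dominant seventh chord on E): V7/iv.
Am: minor triad on A = scale degree 4 → iv.
B7: root B is the dominant; dominant seventh chord there is V7.
Em has root E, degree 1 in E minor, so i.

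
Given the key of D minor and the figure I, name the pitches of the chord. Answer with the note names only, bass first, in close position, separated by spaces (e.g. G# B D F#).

Scale degree 1 in D minor is D; here the chord built on it is altered to a major triad. I is the major tonic (Picardy third), borrowed from the parallel major.
So the chord is D-F#-A.

D F# A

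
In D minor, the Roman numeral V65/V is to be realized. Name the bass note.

The applied chord V65/V is rooted on E: E-G#-B-D.
The figure 65 means first inversion — the third is in the bass.

G#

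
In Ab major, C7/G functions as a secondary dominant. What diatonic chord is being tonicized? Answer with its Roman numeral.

The chord is a dominant seventh chord on C.
A dominant resolves down a perfect fifth: C → F. In Ab major, F is scale degree 6, i.e. vi.

vi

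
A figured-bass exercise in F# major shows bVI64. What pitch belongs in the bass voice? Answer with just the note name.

A

bVI in F# major has root D; the chord is D-F#-A.
The figure 64 means second inversion — the fifth is in the bass.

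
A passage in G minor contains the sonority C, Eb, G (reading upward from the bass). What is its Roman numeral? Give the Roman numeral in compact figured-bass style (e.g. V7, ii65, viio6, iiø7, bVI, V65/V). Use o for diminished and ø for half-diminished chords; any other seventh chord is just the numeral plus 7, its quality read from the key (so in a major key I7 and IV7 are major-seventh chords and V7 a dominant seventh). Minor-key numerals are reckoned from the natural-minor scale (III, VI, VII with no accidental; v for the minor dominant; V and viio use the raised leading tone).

Stacked in thirds the chord is C-Eb-G: a minor triad on C.
In G minor, C is the subdominant; the diatonic minor triad there is iv.

iv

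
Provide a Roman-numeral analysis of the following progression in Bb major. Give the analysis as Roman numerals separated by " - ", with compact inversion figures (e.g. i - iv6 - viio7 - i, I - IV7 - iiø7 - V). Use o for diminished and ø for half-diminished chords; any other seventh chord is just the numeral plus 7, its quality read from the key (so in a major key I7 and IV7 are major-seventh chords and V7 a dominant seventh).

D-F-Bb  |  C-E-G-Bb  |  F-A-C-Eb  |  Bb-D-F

I6 - V7/V - V7 - I

D-F-Bb has root Bb, degree 1 in Bb major, so I6.
C-E-G-Bb is the secondary dominant of V (dominant seventh chord on C): V7/V.
F-A-C-Eb: root F is the dominant; dominant seventh chord there is V7.
Bb-D-F has root Bb, degree 1 in Bb major, so I.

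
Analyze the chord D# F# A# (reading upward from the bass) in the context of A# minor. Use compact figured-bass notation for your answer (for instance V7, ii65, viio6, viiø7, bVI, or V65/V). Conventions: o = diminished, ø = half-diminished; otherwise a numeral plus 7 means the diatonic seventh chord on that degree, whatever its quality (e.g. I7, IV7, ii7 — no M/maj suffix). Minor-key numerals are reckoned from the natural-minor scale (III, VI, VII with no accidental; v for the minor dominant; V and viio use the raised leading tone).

Stacked in thirds the chord is D#-F#-A#: a minor triad on D#.
D# is scale degree 4 in A# minor, and a minor triad on that degree is written iv.

iv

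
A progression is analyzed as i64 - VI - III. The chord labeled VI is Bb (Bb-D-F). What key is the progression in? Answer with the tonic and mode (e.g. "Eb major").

D minor

The anchor chord is a major triad on Bb, labeled VI.
VI on Bb implies Bb is the submediant; that puts the tonic at D, and the uppercase numeral fits minor mode.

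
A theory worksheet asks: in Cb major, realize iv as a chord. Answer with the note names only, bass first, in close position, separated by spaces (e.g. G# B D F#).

Fb Abb Cb

Scale degree 4 in Cb major is Fb; here the chord built on it is altered to a minor triad. iv is the minor subdominant, borrowed from the parallel minor.
So the chord is Fb-Abb-Cb.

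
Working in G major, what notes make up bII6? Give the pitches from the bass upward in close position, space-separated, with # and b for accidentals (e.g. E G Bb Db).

C Eb Ab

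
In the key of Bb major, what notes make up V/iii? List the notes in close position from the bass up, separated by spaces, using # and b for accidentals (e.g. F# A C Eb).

The slash means an applied dominant: we want the dominant of iii. In Bb major, iii is D minor, and its dominant is built on A.
Building a major triad on A gives A-C#-E.

A C# E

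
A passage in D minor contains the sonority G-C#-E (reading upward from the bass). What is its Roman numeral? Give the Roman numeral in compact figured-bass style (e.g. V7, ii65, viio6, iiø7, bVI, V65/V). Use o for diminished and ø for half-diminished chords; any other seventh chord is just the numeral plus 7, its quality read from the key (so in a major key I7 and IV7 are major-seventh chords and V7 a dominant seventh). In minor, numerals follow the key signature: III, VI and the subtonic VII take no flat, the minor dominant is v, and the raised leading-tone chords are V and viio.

viio64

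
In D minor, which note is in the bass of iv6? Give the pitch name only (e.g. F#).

Bb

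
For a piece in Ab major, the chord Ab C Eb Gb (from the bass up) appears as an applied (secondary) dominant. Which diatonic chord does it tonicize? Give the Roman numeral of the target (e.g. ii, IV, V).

IV

The chord is a dominant seventh chord on Ab.
A dominant resolves down a perfect fifth: Ab → Db. In Ab major, Db is scale degree 4, i.e. IV.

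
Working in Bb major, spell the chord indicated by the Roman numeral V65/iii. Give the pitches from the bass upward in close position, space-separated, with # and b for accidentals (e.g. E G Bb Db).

C# E G A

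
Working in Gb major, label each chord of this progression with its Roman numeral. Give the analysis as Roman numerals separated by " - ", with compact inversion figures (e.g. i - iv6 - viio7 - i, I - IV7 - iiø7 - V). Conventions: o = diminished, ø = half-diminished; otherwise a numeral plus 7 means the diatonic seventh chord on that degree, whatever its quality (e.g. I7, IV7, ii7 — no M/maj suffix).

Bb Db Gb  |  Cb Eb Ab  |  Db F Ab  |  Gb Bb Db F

I6 - ii6 - V - I7

Bb-Db-Gb: major triad on Gb = scale degree 1 → I6.
Cb-Eb-Ab: minor triad on Ab = scale degree 2 → ii6.
Db-F-Ab: major triad on Db = scale degree 5 → V.
Gb-Bb-Db-F: root Gb is the tonic; major seventh chord there is I7.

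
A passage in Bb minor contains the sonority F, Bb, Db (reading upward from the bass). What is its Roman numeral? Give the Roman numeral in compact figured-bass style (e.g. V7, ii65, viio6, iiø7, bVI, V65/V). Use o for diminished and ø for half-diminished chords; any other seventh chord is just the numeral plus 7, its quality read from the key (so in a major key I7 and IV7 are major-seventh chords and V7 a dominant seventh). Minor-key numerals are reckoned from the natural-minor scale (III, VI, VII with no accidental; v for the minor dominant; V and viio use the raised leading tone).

The pitches Bb-Db-F form a minor triad rooted on Bb.
Bb is scale degree 1 in Bb minor, and a minor triad on that degree is written i.
With F in the bass the chord is in second inversion, so the figured bass is 64.

i64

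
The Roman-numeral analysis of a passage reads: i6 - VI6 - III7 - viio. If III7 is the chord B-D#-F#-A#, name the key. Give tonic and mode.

The anchor chord is a major seventh chord on B, labeled III7.
III7 on B implies B is the mediant; that puts the tonic at G#, and the uppercase numeral fits minor mode.

G# minor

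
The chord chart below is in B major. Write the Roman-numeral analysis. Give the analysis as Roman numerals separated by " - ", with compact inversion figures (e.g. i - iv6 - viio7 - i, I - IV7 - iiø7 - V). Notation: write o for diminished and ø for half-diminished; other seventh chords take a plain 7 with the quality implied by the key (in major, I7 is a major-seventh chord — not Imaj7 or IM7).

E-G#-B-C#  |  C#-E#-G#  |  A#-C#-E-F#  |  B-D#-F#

ii65 - V/V - V65 - I

E-G#-B-C# has root C#, degree 2 in B major, so ii65.
C#-E#-G# is the secondary dominant of V (major triad on C#): V/V.
A#-C#-E-F#: root F# is the dominant; dominant seventh chord there is V65.
B-D#-F#: major triad on B = scale degree 1 → I.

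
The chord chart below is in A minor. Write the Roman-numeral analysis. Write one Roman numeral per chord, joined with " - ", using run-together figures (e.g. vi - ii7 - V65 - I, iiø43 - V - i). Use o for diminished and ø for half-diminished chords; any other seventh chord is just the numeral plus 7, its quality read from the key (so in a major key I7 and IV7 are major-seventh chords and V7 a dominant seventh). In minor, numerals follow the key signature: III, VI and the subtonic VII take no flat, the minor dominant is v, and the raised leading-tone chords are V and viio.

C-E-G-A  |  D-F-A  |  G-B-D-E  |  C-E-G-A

C-E-G-A has root A, degree 1 in A minor, so i65.
D-F-A has root D, degree 4 in A minor, so iv.
G-B-D-E: minor seventh chord on E = scale degree 5 → v65.
C-E-G-A: root A is the tonic; minor seventh chord there is i65.

i65 - iv - v65 - i65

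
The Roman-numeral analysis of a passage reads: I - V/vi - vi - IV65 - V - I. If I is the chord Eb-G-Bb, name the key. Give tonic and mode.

The chord Eb is a major triad rooted on Eb; its label is I.
If Eb is scale degree 1 and the mode makes that degree carry a major triad, the tonic is Eb and the mode is major.

Eb major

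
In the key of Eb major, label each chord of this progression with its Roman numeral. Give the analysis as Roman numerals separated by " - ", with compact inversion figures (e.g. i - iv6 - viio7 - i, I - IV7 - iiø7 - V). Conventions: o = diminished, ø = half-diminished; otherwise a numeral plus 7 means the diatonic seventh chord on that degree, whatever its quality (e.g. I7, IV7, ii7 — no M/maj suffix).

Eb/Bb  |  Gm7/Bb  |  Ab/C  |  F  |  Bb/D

Eb/Bb has root Eb, degree 1 in Eb major, so I64.
Gm7/Bb has root G, degree 3 in Eb major, so iii65.
Ab/C: root Ab is the subdominant; major triad there is IV6.
F: chromatic; F is V of V, so V/V.
Bb/D has root Bb, degree 5 in Eb major, so V6.

I64 - iii65 - IV6 - V/V - V6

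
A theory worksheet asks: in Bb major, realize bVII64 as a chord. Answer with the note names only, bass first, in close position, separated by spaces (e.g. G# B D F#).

Eb Ab C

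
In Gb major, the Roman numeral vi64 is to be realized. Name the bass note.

Bb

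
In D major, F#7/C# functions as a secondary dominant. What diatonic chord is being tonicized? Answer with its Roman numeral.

The chord is a dominant seventh chord on F#.
A dominant resolves down a perfect fifth: F# → B. In D major, B is scale degree 6, i.e. vi.

vi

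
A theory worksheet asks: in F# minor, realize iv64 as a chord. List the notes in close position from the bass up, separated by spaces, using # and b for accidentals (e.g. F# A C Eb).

F# B D

The numeral's case and figure indicate a minor triad. In F# minor its root, the subdominant, is B.
Stacking thirds from B gives B-D-F#.
With the 64 figure the chord is in second inversion; from the bass F# upward in close position it reads F#-B-D.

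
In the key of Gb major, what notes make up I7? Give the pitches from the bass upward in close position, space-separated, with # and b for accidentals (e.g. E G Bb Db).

Gb Bb Db F

The numeral's case and figure indicate a major seventh chord. In Gb major its root, the first degree, is Gb.
That chord is spelled Gb-Bb-Db-F.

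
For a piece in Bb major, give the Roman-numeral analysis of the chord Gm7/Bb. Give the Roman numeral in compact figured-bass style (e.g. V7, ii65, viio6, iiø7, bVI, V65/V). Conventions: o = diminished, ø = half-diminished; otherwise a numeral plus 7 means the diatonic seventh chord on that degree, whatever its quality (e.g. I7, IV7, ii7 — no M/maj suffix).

vi65

The pitches G-Bb-D-F form a minor seventh chord rooted on G.
G is scale degree 6 in Bb major, and a minor seventh chord on that degree is written vi7.
With Bb in the bass the chord is in first inversion, so the figured bass is 65.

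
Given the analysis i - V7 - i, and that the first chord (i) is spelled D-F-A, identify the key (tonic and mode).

The chord Dm is a minor triad rooted on D; its label is i.
If D is scale degree 1 and the mode makes that degree carry a minor triad, the tonic is D and the mode is minor.

D minor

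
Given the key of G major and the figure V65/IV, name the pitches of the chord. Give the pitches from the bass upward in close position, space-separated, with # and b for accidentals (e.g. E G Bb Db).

B D F G

V65/IV is a secondary dominant — the dominant seventh of IV. IV in G major is C, so the applied chord's root is G, a perfect fifth above.
Building a dominant seventh chord on G gives G-B-D-F.
With the 65 figure the chord is in first inversion; from the bass B upward in close position it reads B-D-F-G.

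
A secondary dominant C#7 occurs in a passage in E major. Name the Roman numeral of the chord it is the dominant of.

ii

The chord is a dominant seventh chord on C#.
A dominant resolves down a perfect fifth: C# → F#. In E major, F# is scale degree 2, i.e. ii.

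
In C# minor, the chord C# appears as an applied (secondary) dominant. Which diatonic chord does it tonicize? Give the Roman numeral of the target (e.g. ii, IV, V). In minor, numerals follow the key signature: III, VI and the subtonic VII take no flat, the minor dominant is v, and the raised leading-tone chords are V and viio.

iv

The chord is a major triad on C#.
A dominant resolves down a perfect fifth: C# → F#. In C# minor, F# is scale degree 4, i.e. iv.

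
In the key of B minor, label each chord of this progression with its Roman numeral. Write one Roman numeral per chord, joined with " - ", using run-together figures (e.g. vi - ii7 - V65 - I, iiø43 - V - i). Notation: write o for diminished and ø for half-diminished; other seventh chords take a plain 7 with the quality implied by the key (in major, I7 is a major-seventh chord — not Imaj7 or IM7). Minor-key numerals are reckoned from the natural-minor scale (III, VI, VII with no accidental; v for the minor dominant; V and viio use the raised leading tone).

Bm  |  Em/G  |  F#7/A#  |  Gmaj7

i - iv6 - V65 - VI7

Bm has root B, degree 1 in B minor, so i.
Em/G: root E is the subdominant; minor triad there is iv6.
F#7/A#: dominant seventh chord on F# = scale degree 5 → V65.
Gmaj7: root G is the submediant; major seventh chord there is VI7.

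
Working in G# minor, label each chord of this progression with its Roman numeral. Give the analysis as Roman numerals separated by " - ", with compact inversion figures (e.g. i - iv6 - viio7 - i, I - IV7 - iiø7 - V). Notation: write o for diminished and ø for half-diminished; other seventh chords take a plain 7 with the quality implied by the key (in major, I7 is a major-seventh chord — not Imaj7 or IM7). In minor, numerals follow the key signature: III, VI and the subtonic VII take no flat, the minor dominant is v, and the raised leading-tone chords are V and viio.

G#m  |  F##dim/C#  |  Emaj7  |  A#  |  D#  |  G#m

G#m: minor triad on G# = scale degree 1 → i.
F##dim/C#: root F## is the leading tone; diminished triad there is viio64.
Emaj7: major seventh chord on E = scale degree 6 → VI7.
A#: a major triad on A#, the applied dominant of V → V/V.
D#: major triad on D# = scale degree 5 → V.
G#m has root G#, degree 1 in G# minor, so i.

i - viio64 - VI7 - V/V - V - i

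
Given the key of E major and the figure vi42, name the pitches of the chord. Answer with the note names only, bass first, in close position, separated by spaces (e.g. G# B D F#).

B C# E G#

In E major, scale degree 6 is C#, and the diatonic chord built there is a minor seventh chord.
That chord is spelled C#-E-G#-B.
The figured bass 42 indicates third inversion, placing the seventh (B) in the bass: B-C#-E-G#.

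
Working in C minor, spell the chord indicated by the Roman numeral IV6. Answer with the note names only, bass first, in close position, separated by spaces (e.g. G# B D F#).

Scale degree 4 in C minor is F; here the chord built on it is altered to a major triad. IV6 is the major subdominant, borrowed from the parallel major.
So the chord is F-A-C.
The figured bass 6 indicates first inversion, placing the third (A) in the bass: A-C-F.

A C F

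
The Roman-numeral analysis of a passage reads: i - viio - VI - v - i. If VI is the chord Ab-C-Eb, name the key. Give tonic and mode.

The anchor chord is a major triad on Ab, labeled VI.
Counting down 5 scale steps from Ab places the tonic on C; a major triad on degree 6 is diatonic only in minor.

C minor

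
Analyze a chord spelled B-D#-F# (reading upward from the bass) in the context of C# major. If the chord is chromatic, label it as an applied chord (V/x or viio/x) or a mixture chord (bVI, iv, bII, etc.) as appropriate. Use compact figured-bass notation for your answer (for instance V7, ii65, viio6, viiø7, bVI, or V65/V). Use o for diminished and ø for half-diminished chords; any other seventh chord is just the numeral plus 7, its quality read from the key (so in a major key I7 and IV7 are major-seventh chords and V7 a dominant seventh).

bVII

The pitches B-D#-F# form a major triad rooted on B.
B is the lowered seventh degree of C# major (diatonic 7 would be B#). This is a major triad on the lowered seventh degree (the subtonic), borrowed from the parallel minor.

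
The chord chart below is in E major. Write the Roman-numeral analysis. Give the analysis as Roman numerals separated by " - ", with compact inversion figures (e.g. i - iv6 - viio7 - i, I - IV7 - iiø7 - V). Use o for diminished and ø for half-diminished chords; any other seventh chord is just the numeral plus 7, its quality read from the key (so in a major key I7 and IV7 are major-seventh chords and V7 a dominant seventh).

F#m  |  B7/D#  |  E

ii - V65 - I

F#m has root F#, degree 2 in E major, so ii.
B7/D# has root B, degree 5 in E major, so V65.
E: root E is the tonic; major triad there is I.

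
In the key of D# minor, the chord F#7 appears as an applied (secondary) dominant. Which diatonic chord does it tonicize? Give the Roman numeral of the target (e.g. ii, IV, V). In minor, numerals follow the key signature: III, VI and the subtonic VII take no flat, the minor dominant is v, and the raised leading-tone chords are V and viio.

VI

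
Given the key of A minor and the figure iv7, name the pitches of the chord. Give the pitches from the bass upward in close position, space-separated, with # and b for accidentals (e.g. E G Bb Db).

The numeral's case and figure indicate a minor seventh chord. In A minor its root, scale degree 4, is D.
That chord is spelled D-F-A-C.

D F A C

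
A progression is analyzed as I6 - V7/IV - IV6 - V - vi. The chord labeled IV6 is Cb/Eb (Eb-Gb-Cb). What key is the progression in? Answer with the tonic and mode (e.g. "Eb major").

Gb major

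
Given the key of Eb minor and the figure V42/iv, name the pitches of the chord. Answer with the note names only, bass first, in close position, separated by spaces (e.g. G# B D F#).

Db Eb G Bb

The slash means an applied dominant: we want the dominant of iv. In Eb minor, iv is Ab minor, and its dominant is built on Eb.
Building a dominant seventh chord on Eb gives Eb-G-Bb-Db.
With the 42 figure the chord is in third inversion; from the bass Db upward in close position it reads Db-Eb-G-Bb.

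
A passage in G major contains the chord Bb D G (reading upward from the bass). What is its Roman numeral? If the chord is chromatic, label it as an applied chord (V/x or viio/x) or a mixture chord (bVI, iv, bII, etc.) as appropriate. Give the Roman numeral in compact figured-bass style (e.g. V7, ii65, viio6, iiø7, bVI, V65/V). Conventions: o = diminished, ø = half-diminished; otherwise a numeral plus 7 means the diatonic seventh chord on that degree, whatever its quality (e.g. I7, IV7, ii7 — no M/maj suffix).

i6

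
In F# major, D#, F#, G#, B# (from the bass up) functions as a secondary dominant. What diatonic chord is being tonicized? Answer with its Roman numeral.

V

The chord is a dominant seventh chord on G#.
A dominant resolves down a perfect fifth: G# → C#. In F# major, C# is scale degree 5, i.e. V.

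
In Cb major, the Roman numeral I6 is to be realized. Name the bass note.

Eb

I in Cb major has root Cb; the chord is Cb-Eb-Gb.
The figure 6 means first inversion — the third is in the bass.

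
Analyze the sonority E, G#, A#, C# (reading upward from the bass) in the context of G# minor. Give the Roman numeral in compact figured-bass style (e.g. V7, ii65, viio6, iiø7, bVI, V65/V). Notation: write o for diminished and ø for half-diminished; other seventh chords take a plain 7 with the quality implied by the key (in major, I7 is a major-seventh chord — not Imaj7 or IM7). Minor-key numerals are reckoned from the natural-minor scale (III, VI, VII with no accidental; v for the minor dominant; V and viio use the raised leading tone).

iiø43

Stacked in thirds the chord is A#-C#-E-G#: a half-diminished seventh chord on A#.
A# is scale degree 2 in G# minor, and a half-diminished seventh chord on that degree is written iiø7.
With E in the bass the chord is in second inversion, so the figured bass is 43.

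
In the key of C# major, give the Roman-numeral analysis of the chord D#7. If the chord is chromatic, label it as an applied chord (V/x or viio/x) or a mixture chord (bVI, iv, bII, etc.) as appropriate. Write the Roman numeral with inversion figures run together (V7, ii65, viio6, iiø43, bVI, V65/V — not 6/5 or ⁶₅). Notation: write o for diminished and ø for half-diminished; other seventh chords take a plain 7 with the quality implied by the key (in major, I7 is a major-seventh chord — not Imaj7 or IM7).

Stacked in thirds the chord is D#-F##-A#-C#: a dominant seventh chord on D#.
D# is not a diatonic chord root with this quality in C# major, but it lies a perfect fifth above G# (V), so the chord functions as an applied dominant of V.

V7/V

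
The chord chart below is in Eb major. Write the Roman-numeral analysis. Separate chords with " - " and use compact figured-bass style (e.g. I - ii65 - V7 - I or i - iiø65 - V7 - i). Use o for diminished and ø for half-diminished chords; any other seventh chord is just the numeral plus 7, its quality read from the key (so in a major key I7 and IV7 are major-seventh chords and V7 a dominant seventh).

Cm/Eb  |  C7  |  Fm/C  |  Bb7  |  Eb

vi6 - V7/ii - ii64 - V7 - I

Cm/Eb has root C, degree 6 in Eb major, so vi6.
C7 is the secondary dominant of ii (dominant seventh chord on C): V7/ii.
Fm/C has root F, degree 2 in Eb major, so ii64.
Bb7: dominant seventh chord on Bb = scale degree 5 → V7.
Eb has root Eb, degree 1 in Eb major, so I.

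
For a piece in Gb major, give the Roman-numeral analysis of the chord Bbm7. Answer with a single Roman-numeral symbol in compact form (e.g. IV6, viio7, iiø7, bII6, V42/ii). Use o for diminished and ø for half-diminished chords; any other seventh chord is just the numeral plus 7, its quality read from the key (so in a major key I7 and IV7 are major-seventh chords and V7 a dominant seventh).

iii7

Stacked in thirds the chord is Bb-Db-F-Ab: a minor seventh chord on Bb.
Bb is scale degree 3 in Gb major, and a minor seventh chord on that degree is written iii7.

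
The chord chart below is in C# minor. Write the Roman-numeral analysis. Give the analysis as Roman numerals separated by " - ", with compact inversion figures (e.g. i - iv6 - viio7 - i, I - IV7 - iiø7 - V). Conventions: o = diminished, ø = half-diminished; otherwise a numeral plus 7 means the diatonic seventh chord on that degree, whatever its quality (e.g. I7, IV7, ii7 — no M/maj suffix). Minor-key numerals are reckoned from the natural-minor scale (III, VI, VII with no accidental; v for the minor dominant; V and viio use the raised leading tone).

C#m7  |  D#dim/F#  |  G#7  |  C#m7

C#m7: minor seventh chord on C# = scale degree 1 → i7.
D#dim/F# has root D#, degree 2 in C# minor, so iio6.
G#7: root G# is the dominant; dominant seventh chord there is V7.
C#m7: root C# is the tonic; minor seventh chord there is i7.

i7 - iio6 - V7 - i7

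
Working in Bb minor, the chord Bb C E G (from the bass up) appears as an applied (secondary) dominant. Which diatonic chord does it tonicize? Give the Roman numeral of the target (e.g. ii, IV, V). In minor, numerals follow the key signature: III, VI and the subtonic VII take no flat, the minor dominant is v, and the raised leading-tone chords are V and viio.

The chord is a dominant seventh chord on C.
A dominant resolves down a perfect fifth: C → F. In Bb minor, F is scale degree 5, i.e. V.

V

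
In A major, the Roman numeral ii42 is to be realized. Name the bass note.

A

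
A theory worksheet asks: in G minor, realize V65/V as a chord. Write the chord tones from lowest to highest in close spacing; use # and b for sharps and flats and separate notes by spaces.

V65/V is a secondary dominant — the dominant seventh of V. V in G minor is D, so the applied chord's root is A, a perfect fifth above.
Building a dominant seventh chord on A gives A-C#-E-G.
The figured bass 65 indicates first inversion, placing the third (C#) in the bass: C#-E-G-A.

C# E G A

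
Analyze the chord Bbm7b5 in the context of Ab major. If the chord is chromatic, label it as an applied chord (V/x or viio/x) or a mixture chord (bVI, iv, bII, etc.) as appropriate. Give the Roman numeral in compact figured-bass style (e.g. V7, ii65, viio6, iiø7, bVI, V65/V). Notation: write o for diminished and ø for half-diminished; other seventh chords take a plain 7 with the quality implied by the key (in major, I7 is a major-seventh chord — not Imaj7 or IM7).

Stacked in thirds the chord is Bb-Db-Fb-Ab: a half-diminished seventh chord on Bb.
Bb is the second degree of Ab major. This is the half-diminished supertonic seventh, borrowed from the parallel minor.

iiø7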